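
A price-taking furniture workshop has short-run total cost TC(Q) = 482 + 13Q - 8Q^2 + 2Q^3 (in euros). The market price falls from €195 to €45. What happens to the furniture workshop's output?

Output falls from 7 to 4

MC = 13 - 16Q + 6Q^2; the shutdown threshold is min AVC = €5 (at Q = 2).
At P = €195 ≥ min AVC, set P = MC on the rising branch: Q = 7.
At P = €45 ≥ min AVC, set P = MC: Q = 4. The firm stays open but cuts output.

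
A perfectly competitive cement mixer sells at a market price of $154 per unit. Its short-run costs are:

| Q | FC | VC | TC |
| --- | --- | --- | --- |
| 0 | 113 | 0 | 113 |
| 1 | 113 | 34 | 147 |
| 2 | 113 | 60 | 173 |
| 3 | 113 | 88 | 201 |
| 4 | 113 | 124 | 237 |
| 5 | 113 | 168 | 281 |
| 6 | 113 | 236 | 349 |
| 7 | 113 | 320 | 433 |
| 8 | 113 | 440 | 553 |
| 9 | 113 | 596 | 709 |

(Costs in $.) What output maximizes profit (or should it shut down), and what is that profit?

Tabulate TR − TC: Q=0: -113; Q=1: 7; Q=2: 135; Q=3: 261; Q=4: 379; Q=5: 489; Q=6: 575; Q=7: 645; Q=8: 679; Q=9: 677.
Profit is maximized at Q = 8. AVC there is 440/8 = $55 ≤ P, so producing beats shutting down (which would give -$113).

Q = 8; profit = $679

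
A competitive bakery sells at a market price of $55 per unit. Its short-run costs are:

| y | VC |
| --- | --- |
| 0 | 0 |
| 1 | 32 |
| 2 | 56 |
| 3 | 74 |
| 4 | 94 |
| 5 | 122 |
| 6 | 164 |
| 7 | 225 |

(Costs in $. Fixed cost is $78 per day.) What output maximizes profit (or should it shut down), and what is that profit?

Compute π = P·y − TC at each output: y=0: -78; y=1: -55; y=2: -24; y=3: 13; y=4: 48; y=5: 75; y=6: 88; y=7: 82.
Profit is maximized at y = 6. AVC there is 164/6 = $27.33 ≤ P, so producing beats shutting down (which would give -$78).

y = 6; profit = $88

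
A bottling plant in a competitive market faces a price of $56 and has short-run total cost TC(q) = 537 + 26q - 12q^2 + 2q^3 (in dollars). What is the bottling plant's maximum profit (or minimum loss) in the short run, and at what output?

AVC = 26 - 12q + 2q^2; min AVC = $8 at q = 3. Since P = $56 ≥ min AVC, the firm produces.
With MC = 26 - 24q + 6q^2, P = MC on the upward-sloping part at q* = 5.
TR = 56·5 = 280. TC = 537 + 80 = 617. Profit = 280 − 617 = -$337.
Shutting down would mean losing the fixed cost of $537, so operating at a loss of $337 is better by $200.

Profit = -$337 at q = 5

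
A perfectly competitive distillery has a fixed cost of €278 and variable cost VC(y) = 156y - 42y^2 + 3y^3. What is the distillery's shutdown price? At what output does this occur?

The shutdown price is the minimum of AVC. VC = 156y - 42y^2 + 3y^3, so AVC = 156 - 42y + 3y^2.
At the minimum of AVC, MC = AVC. MC = 156 - 84y + 9y^2; setting MC = AVC gives 6y^2 - 42y = 0, so y = 7. min AVC = 9.
For P < €9 the firm produces nothing.

€9 per unit, at y = 7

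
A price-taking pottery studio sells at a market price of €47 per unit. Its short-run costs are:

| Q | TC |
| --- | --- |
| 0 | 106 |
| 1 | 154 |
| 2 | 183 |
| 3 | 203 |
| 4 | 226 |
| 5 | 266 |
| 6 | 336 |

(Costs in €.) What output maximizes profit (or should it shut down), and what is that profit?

Q = 5; profit = -€31

Tabulate TR − TC: Q=0: -106; Q=1: -107; Q=2: -89; Q=3: -62; Q=4: -38; Q=5: -31; Q=6: -54.
Profit is maximized at Q = 5. AVC there is 160/5 = €32 ≤ P, so producing beats shutting down (which would give -€106).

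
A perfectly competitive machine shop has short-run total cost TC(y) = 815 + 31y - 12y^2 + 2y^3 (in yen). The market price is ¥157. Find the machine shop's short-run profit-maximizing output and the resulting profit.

AVC = 31 - 12y + 2y^2 has its minimum ¥13 at y = 3; price ¥157 clears that bar, so the firm operates.
MC = 31 - 24y + 6y^2. Setting P = MC and taking the root on the rising branch gives y* = 7.
TR = 157·7 = 1099. TC = 815 + 315 = 1130. Profit = 1099 − 1130 = -¥31.
Shutting down would mean losing the fixed cost of ¥815, so operating at a loss of ¥31 is better by ¥784.

Profit = -¥31 at y = 7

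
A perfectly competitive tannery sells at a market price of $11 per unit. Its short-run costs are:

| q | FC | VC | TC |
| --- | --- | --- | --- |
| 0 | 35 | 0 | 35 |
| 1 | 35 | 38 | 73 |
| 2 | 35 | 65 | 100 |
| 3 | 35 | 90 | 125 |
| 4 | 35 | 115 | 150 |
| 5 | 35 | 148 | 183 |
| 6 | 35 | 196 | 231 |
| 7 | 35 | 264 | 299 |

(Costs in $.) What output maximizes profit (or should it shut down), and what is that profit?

Tabulate TR − TC: q=0: -35; q=1: -62; q=2: -78; q=3: -92; q=4: -106; q=5: -128; q=6: -165; q=7: -222.
Profit is highest at q = 0. Equivalently, the lowest AVC in the table is 115/4 ≈ $28.75 at q = 4, and P = $11 falls below it — price never covers variable cost, so the firm shuts down and loses only its fixed cost.

q = 0 (shut down); profit = -$35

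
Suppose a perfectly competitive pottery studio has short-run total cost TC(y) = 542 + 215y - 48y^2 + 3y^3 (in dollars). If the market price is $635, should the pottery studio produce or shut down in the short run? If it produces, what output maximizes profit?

Variable cost is VC = 215y - 48y^2 + 3y^3, so AVC = VC/y = 215 - 48y + 3y^2 and MC = dTC/dy = 215 - 96y + 9y^2.
AVC hits its minimum where MC = AVC, at y = 8, giving min AVC = 215 - 48·8 + 3·8^2 = $23.
Since P = $635 ≥ min AVC = $23, price covers variable cost and the firm should produce.
P = MC gives -420 - 96y + 9y^2 = 0, with roots -10/3 and 14. Take the larger (rising MC): y* = 14.
Check: AVC at y = 14 is $131 ≤ P, so revenue covers variable cost.
Profit = P·y − TC = 635·14 − 2376 = $6514.

Produce at y = 14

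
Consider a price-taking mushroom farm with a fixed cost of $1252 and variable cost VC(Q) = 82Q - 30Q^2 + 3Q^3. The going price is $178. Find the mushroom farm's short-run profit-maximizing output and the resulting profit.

AVC = 82 - 30Q + 3Q^2 has its minimum $7 at Q = 5; price $178 clears that bar, so the firm operates.
MC = 82 - 60Q + 9Q^2. Setting P = MC and taking the root on the rising branch gives Q* = 8.
TR = 178·8 = 1424. TC = 1252 + 272 = 1524. Profit = 1424 − 1524 = -$100.
Shutting down would mean losing the fixed cost of $1252, so operating at a loss of $100 is better by $1152.

Profit = -$100 at Q = 8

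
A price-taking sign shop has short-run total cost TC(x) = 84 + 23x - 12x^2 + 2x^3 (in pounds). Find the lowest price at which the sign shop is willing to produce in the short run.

The firm shuts down when price falls below the minimum of average variable cost. AVC = VC/x = 23 - 12x + 2x^2.
At the minimum of AVC, MC = AVC. MC = 23 - 24x + 6x^2; setting MC = AVC gives 4x^2 - 12x = 0, so x = 3. min AVC = 5.
For P < £5 the firm produces nothing.

£5 per unit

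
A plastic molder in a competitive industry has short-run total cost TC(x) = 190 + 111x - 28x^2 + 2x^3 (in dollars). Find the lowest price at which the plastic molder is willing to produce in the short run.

The shutdown price is the minimum of AVC. VC = 111x - 28x^2 + 2x^3, so AVC = 111 - 28x + 2x^2.
At the minimum of AVC, MC = AVC. MC = 111 - 56x + 6x^2; setting MC = AVC gives 4x^2 - 28x = 0, so x = 7. min AVC = 13.
The firm shuts down for any P below $13.

$13 per unit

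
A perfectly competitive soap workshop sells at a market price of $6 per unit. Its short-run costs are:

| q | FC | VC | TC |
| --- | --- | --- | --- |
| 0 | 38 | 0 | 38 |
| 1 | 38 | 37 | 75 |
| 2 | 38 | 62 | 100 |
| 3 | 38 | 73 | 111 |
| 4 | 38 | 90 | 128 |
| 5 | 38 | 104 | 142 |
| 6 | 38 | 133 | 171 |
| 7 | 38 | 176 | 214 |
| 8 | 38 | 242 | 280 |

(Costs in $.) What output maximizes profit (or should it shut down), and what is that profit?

q = 0 (shut down); profit = -$38

Profit at each row (π = 6q − TC): q=0: -38; q=1: -69; q=2: -88; q=3: -93; q=4: -104; q=5: -112; q=6: -135; q=7: -172; q=8: -232.
Profit is highest at q = 0. Equivalently, the lowest AVC in the table is 104/5 ≈ $20.80 at q = 5, and P = $6 falls below it — price never covers variable cost, so the firm shuts down and loses only its fixed cost.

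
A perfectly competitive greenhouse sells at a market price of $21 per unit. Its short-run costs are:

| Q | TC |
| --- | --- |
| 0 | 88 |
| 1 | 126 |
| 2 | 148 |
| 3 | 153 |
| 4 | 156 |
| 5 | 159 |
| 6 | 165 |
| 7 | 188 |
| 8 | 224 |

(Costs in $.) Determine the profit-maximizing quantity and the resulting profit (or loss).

Profit at each row (π = 21Q − TC): Q=0: -88; Q=1: -105; Q=2: -106; Q=3: -90; Q=4: -72; Q=5: -54; Q=6: -39; Q=7: -41; Q=8: -56.
Profit is maximized at Q = 6. AVC there is 77/6 = $12.83 ≤ P, so producing beats shutting down (which would give -$88).

Q = 6; profit = -$39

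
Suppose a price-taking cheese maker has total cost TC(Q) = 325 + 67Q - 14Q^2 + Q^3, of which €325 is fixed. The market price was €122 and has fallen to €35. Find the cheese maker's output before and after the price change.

Output falls from 11 to 8

MC = 67 - 28Q + 3Q^2; the shutdown threshold is min AVC = €18 (at Q = 7).
With P = €122 above the shutdown price, P = MC gives Q = 11.
At P = €35 ≥ min AVC, set P = MC: Q = 8. The firm stays open but cuts output.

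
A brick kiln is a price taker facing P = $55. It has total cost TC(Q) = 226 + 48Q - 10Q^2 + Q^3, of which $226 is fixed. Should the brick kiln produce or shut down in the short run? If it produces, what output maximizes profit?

Strip out fixed cost: VC = 48Q - 10Q^2 + Q^3. Then AVC = 48 - 10Q + Q^2 and MC = 48 - 20Q + 3Q^2.
The AVC parabola has its vertex at Q = 10/2 = 5, where AVC = 48 - 10·5 + 5^2 = $23.
Since P = $55 ≥ min AVC = $23, price covers variable cost and the firm should produce.
Solving P = MC: -7 - 20Q + 3Q^2 = 0 ⇒ Q = -1/3 or 7. On the upward-sloping branch, Q* = 7.
Check: AVC at Q = 7 is $27 ≤ P, so revenue covers variable cost.
Profit = P·Q − TC = 55·7 − 415 = -$30, a loss, but smaller than the $226 fixed cost the firm would lose by shutting down.

Produce at Q = 7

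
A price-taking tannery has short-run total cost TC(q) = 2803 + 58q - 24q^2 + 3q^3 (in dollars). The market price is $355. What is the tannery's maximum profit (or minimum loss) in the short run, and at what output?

Profit = -$373 at q = 9

AVC = 58 - 24q + 3q^2 has its minimum $10 at q = 4; price $355 clears that bar, so the firm operates.
With MC = 58 - 48q + 9q^2, P = MC on the upward-sloping part at q* = 9.
TR = 355·9 = 3195. TC = 2803 + 765 = 3568. Profit = 3195 − 3568 = -$373.
That loss of $373 beats the $2803 the firm would lose by shutting down; producing recovers $2430 of fixed cost.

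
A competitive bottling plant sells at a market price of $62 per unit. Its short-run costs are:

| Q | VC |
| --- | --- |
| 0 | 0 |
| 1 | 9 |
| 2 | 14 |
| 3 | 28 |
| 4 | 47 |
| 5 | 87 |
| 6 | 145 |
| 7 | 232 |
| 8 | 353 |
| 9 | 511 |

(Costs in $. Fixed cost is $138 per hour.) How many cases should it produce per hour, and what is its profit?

Q = 6; profit = $89

Profit at each row (π = 62Q − TC): Q=0: -138; Q=1: -85; Q=2: -28; Q=3: 20; Q=4: 63; Q=5: 85; Q=6: 89; Q=7: 64; Q=8: 5; Q=9: -91.
Profit is maximized at Q = 6. AVC there is 145/6 = $24.17 ≤ P, so producing beats shutting down (which would give -$138).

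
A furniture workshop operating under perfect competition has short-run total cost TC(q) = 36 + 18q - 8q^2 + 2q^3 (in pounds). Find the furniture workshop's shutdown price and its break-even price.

AVC = 18 - 8q + 2q^2; minimized at q = 2, giving min AVC = £10. That is the shutdown price.
ATC = 36/q + 18 - 8q + 2q^2. Setting dATC/dq = −36/q^2 − 8 + 4q = 0 gives q = 3 (since 4·3^3 − 8·3^2 = 36).
min ATC = 36/3 + 18 − 8·3 + 2·3^2 = £24. That is the break-even price.
Between these two prices the firm operates at a loss; above £24 it earns a profit.

Shutdown price = £10; break-even price = £24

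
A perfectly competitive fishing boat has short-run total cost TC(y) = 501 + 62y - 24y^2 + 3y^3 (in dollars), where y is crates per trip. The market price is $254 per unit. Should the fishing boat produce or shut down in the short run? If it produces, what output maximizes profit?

Produce at y = 8

Variable cost is VC = 62y - 24y^2 + 3y^3, so AVC = VC/y = 62 - 24y + 3y^2 and MC = dTC/dy = 62 - 48y + 9y^2.
AVC hits its minimum where MC = AVC, at y = 4, giving min AVC = 62 - 24·4 + 3·4^2 = $14.
Because $254 ≥ $14, revenue can cover variable cost; the firm operates.
Solving P = MC: -192 - 48y + 9y^2 = 0 ⇒ y = -8/3 or 8. On the upward-sloping branch, y* = 8.
Check: AVC at y = 8 is $62 ≤ P, so revenue covers variable cost.
Profit = P·y − TC = 254·8 − 997 = $1035.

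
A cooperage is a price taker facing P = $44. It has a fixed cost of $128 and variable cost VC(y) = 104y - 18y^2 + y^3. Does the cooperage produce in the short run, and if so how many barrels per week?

Variable cost is VC = 104y - 18y^2 + y^3, so AVC = VC/y = 104 - 18y + y^2 and MC = dTC/dy = 104 - 36y + 3y^2.
AVC is minimized where dAVC/dy = -18 + 2y = 0, at y = 9; min AVC = 104 - 18·9 + 9^2 = $23.
Since P = $44 ≥ min AVC = $23, price covers variable cost and the firm should produce.
P = MC gives 60 - 36y + 3y^2 = 0, with roots 2 and 10. Take the larger (rising MC): y* = 10.
Check: AVC at y = 10 is $24 ≤ P, so revenue covers variable cost.
Profit = P·y − TC = 44·10 − 368 = $72.

Produce at y = 10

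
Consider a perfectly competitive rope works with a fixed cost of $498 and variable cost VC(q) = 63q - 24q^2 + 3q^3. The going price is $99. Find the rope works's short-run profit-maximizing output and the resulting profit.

AVC = 63 - 24q + 3q^2; min AVC = $15 at q = 4. Since P = $99 ≥ min AVC, the firm produces.
With MC = 63 - 48q + 9q^2, P = MC on the upward-sloping part at q* = 6.
TR = 99·6 = 594. TC = 498 + 162 = 660. Profit = 594 − 660 = -$66.
Shutting down would mean losing the fixed cost of $498, so operating at a loss of $66 is better by $432.

Profit = -$66 at q = 6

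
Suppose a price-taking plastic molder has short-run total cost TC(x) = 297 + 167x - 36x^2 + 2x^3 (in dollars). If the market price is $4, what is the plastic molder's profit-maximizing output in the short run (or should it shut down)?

From TC, MC = TC'(x) = 167 - 72x + 6x^2 and AVC = VC/x = 167 - 36x + 2x^2.
The AVC parabola has its vertex at x = 36/4 = 9, where AVC = 167 - 36·9 + 2·9^2 = $5.
With P < min AVC ($4 < $5), every unit sold adds to the loss.
Shutting down limits the loss to fixed cost, $297.

Shut down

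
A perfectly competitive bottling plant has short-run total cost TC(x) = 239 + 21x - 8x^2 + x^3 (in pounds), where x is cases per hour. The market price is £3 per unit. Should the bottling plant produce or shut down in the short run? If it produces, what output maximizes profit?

Variable cost is VC = 21x - 8x^2 + x^3, so AVC = VC/x = 21 - 8x + x^2 and MC = dTC/dx = 21 - 16x + 3x^2.
AVC is minimized where dAVC/dx = -8 + 2x = 0, at x = 4; min AVC = 21 - 8·4 + 4^2 = £5.
Since P = £3 < min AVC = £5, price fails to cover variable cost at any output.
Best response: produce nothing and absorb the £239 fixed cost.

Shut down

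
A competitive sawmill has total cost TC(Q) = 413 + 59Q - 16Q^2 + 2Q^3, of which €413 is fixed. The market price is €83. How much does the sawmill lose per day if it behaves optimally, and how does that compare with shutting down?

Profit = -€125 at Q = 6

AVC = 59 - 16Q + 2Q^2 has its minimum €27 at Q = 4; price €83 clears that bar, so the firm operates.
MC = 59 - 32Q + 6Q^2. Setting P = MC and taking the root on the rising branch gives Q* = 6.
TR = 83·6 = 498. TC = 413 + 210 = 623. Profit = 498 − 623 = -€125.
By producing, the firm covers all variable cost plus €288 of fixed cost; shutting down would lose the full €413.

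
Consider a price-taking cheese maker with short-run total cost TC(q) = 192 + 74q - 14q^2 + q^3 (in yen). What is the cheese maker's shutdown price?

¥25 per unit

The firm shuts down when price falls below the minimum of average variable cost. AVC = VC/q = 74 - 14q + q^2.
At the minimum of AVC, MC = AVC. MC = 74 - 28q + 3q^2; setting MC = AVC gives 2q^2 - 14q = 0, so q = 7. min AVC = 25.
For P < ¥25 the firm produces nothing.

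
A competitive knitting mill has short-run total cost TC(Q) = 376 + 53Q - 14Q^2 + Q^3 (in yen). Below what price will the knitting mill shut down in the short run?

¥4 per unit

The firm shuts down when price falls below the minimum of average variable cost. AVC = VC/Q = 53 - 14Q + Q^2.
dAVC/dQ = -14 + 2Q = 0 gives Q = 7. min AVC = 53 - 14·7 + 7^2 = 4.
The firm shuts down for any P below ¥4.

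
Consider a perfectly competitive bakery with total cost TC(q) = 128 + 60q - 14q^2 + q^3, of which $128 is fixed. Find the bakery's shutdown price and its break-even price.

AVC = 60 - 14q + q^2; minimized at q = 7, giving min AVC = $11. That is the shutdown price.
ATC = 128/q + 60 - 14q + q^2. Setting dATC/dq = −128/q^2 − 14 + 2q = 0 gives q = 8 (since 2·8^3 − 14·8^2 = 128).
min ATC = 128/8 + 60 − 14·8 + 8^2 = $28. That is the break-even price.
Between these two prices the firm operates at a loss; above $28 it earns a profit.

Shutdown price = $11; break-even price = $28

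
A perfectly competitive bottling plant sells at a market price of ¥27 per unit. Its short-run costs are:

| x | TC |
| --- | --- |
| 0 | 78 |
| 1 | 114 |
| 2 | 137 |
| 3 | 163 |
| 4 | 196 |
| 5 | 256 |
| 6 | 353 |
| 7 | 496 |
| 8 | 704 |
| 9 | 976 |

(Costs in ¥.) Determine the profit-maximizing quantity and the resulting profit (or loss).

x = 0 (shut down); profit = -¥78

Tabulate TR − TC: x=0: -78; x=1: -87; x=2: -83; x=3: -82; x=4: -88; x=5: -121; x=6: -191; x=7: -307; x=8: -488; x=9: -733.
Profit is highest at x = 0. Equivalently, the lowest AVC in the table is 85/3 ≈ ¥28.33 at x = 3, and P = ¥27 falls below it — price never covers variable cost, so the firm shuts down and loses only its fixed cost.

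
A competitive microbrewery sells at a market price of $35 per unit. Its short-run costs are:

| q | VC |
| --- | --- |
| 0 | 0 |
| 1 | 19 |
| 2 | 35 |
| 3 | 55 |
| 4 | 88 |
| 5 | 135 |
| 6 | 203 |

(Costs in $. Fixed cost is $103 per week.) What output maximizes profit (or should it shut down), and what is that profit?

Compute π = P·q − TC at each output: q=0: -103; q=1: -87; q=2: -68; q=3: -53; q=4: -51; q=5: -63; q=6: -96.
Profit is maximized at q = 4. AVC there is 88/4 = $22 ≤ P, so producing beats shutting down (which would give -$103).

q = 4; profit = -$51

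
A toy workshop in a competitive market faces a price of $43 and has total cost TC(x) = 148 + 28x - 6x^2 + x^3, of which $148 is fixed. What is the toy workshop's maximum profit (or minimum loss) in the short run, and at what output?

AVC = 28 - 6x + x^2 has its minimum $19 at x = 3; price $43 clears that bar, so the firm operates.
MC = 28 - 12x + 3x^2. Setting P = MC and taking the root on the rising branch gives x* = 5.
TR = 43·5 = 215. TC = 148 + 115 = 263. Profit = 215 − 263 = -$48.
By producing, the firm covers all variable cost plus $100 of fixed cost; shutting down would lose the full $148.

Profit = -$48 at x = 5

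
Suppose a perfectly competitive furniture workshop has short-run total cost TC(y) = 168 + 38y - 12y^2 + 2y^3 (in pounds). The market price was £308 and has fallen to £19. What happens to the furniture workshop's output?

MC = 38 - 24y + 6y^2; the shutdown threshold is min AVC = £20 (at y = 3).
At P = £308 ≥ min AVC, set P = MC on the rising branch: y = 9.
At P = £19 < min AVC = £20, price no longer covers variable cost at any output, so the firm shuts down: y = 0.

Output falls from 9 to 0 (the firm shuts down)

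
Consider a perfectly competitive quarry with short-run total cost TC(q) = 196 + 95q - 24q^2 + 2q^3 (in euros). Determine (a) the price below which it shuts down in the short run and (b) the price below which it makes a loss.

Shutdown price = €23; break-even price = €53

Shutdown price = min AVC. AVC = 95 - 24q + 2q^2, with vertex at q = 6 and minimum €23.
ATC = 196/q + 95 - 24q + 2q^2. Setting dATC/dq = −196/q^2 − 24 + 4q = 0 gives q = 7 (since 4·7^3 − 24·7^2 = 196).
min ATC = 196/7 + 95 − 24·7 + 2·7^2 = €53. That is the break-even price.
For €23 ≤ P < €53 the firm produces at a loss; below €23 it shuts down.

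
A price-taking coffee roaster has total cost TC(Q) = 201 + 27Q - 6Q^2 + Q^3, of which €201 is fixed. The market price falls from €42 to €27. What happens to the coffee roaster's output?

Output falls from 5 to 4

AVC = 27 - 6Q + Q^2, minimized at Q = 3 where min AVC = €18. MC = 27 - 12Q + 3Q^2.
With P = €42 above the shutdown price, P = MC gives Q = 5.
At P = €27 ≥ min AVC, set P = MC: Q = 4. The firm stays open but cuts output.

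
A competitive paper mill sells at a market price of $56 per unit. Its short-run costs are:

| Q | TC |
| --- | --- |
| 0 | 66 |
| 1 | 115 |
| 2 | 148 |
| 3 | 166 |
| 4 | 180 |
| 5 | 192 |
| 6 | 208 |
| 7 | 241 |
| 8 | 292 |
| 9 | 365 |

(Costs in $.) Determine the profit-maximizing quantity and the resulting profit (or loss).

Q = 8; profit = $156

Profit at each row (π = 56Q − TC): Q=0: -66; Q=1: -59; Q=2: -36; Q=3: 2; Q=4: 44; Q=5: 88; Q=6: 128; Q=7: 151; Q=8: 156; Q=9: 139.
Profit is maximized at Q = 8. AVC there is 226/8 = $28.25 ≤ P, so producing beats shutting down (which would give -$66).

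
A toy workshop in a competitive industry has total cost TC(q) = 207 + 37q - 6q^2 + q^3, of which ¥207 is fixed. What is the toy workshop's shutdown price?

Short-run supply begins at min AVC. From VC = 37q - 6q^2 + q^3, AVC = 37 - 6q + q^2.
dAVC/dq = -6 + 2q = 0 gives q = 3. min AVC = 37 - 6·3 + 3^2 = 28.
The firm shuts down for any P below ¥28.

¥28 per unit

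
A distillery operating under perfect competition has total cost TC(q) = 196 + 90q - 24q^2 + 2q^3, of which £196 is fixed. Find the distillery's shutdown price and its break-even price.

Shutdown price = £18; break-even price = £48

Shutdown price = min AVC. AVC = 90 - 24q + 2q^2, with vertex at q = 6 and minimum £18.
ATC = 196/q + 90 - 24q + 2q^2. Setting dATC/dq = −196/q^2 − 24 + 4q = 0 gives q = 7 (since 4·7^3 − 24·7^2 = 196).
min ATC = 196/7 + 90 − 24·7 + 2·7^2 = £48. That is the break-even price.
For £18 ≤ P < £48 the firm produces at a loss; below £18 it shuts down.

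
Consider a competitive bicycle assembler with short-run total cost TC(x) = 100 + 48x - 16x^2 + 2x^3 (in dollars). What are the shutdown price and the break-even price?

Shutdown price = $16; break-even price = $38

Shutdown price = min AVC. AVC = 48 - 16x + 2x^2, with vertex at x = 4 and minimum $16.
ATC = 100/x + 48 - 16x + 2x^2. Setting dATC/dx = −100/x^2 − 16 + 4x = 0 gives x = 5 (since 4·5^3 − 16·5^2 = 100).
min ATC = 100/5 + 48 − 16·5 + 2·5^2 = $38. That is the break-even price.
Between these two prices the firm operates at a loss; above $38 it earns a profit.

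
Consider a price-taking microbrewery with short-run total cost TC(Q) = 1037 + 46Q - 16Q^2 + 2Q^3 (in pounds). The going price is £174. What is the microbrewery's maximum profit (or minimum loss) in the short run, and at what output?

AVC = 46 - 16Q + 2Q^2 has its minimum £14 at Q = 4; price £174 clears that bar, so the firm operates.
With MC = 46 - 32Q + 6Q^2, P = MC on the upward-sloping part at Q* = 8.
TR = 174·8 = 1392. TC = 1037 + 368 = 1405. Profit = 1392 − 1405 = -£13.
That loss of £13 beats the £1037 the firm would lose by shutting down; producing recovers £1024 of fixed cost.

Profit = -£13 at Q = 8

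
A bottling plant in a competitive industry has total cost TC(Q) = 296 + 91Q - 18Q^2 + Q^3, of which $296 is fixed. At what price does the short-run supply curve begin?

Short-run supply begins at min AVC. From VC = 91Q - 18Q^2 + Q^3, AVC = 91 - 18Q + Q^2.
dAVC/dQ = -18 + 2Q = 0 gives Q = 9. min AVC = 91 - 18·9 + 9^2 = 10.
So the shutdown price is $10.

$10 per unit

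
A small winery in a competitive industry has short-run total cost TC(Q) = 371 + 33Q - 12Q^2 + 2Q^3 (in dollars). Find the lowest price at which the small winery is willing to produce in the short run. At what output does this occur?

The shutdown price is the minimum of AVC. VC = 33Q - 12Q^2 + 2Q^3, so AVC = 33 - 12Q + 2Q^2.
At the minimum of AVC, MC = AVC. MC = 33 - 24Q + 6Q^2; setting MC = AVC gives 4Q^2 - 12Q = 0, so Q = 3. min AVC = 15.
So the shutdown price is $15.

$15 per unit, at Q = 3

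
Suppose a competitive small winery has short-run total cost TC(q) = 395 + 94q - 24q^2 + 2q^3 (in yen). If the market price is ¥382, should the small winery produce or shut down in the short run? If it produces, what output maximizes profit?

Produce at q = 12

Strip out fixed cost: VC = 94q - 24q^2 + 2q^3. Then AVC = 94 - 24q + 2q^2 and MC = 94 - 48q + 6q^2.
The AVC parabola has its vertex at q = 24/4 = 6, where AVC = 94 - 24·6 + 2·6^2 = ¥22.
P = ¥382 exceeds min AVC = ¥22, so the firm stays open.
Set P = MC: 382 = 94 - 48q + 6q^2 → -288 - 48q + 6q^2 = 0. The roots are q = -4 and q = 12; the profit-maximizing output is on the rising part of MC, so q* = 12.
Check: AVC at q = 12 is ¥94 ≤ P, so revenue covers variable cost.
Profit = P·q − TC = 382·12 − 1523 = ¥3061.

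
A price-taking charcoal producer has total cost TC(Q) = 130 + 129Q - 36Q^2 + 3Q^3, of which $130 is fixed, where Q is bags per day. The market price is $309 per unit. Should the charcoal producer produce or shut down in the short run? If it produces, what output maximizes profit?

Produce at Q = 10

Strip out fixed cost: VC = 129Q - 36Q^2 + 3Q^3. Then AVC = 129 - 36Q + 3Q^2 and MC = 129 - 72Q + 9Q^2.
AVC is minimized where dAVC/dQ = -36 + 6Q = 0, at Q = 6; min AVC = 129 - 36·6 + 3·6^2 = $21.
Since P = $309 ≥ min AVC = $21, price covers variable cost and the firm should produce.
Solving P = MC: -180 - 72Q + 9Q^2 = 0 ⇒ Q = -2 or 10. On the upward-sloping branch, Q* = 10.
Check: AVC at Q = 10 is $69 ≤ P, so revenue covers variable cost.
Profit = P·Q − TC = 309·10 − 820 = $2270.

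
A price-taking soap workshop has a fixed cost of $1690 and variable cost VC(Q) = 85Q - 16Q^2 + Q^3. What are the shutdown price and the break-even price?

Shutdown price = $21; break-even price = $176

Shutdown price = min AVC. AVC = 85 - 16Q + Q^2, with vertex at Q = 8 and minimum $21.
ATC = 1690/Q + 85 - 16Q + Q^2. Setting dATC/dQ = −1690/Q^2 − 16 + 2Q = 0 gives Q = 13 (since 2·13^3 − 16·13^2 = 1690).
min ATC = 1690/13 + 85 − 16·13 + 13^2 = $176. That is the break-even price.
Between these two prices the firm operates at a loss; above $176 it earns a profit.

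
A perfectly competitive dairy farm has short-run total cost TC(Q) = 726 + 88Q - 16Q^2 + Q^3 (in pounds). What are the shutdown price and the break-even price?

Shutdown price = £24; break-even price = £99

Shutdown price = min AVC. AVC = 88 - 16Q + Q^2, with vertex at Q = 8 and minimum £24.
ATC = 726/Q + 88 - 16Q + Q^2. Setting dATC/dQ = −726/Q^2 − 16 + 2Q = 0 gives Q = 11 (since 2·11^3 − 16·11^2 = 726).
min ATC = 726/11 + 88 − 16·11 + 11^2 = £99. That is the break-even price.
Between these two prices the firm operates at a loss; above £99 it earns a profit.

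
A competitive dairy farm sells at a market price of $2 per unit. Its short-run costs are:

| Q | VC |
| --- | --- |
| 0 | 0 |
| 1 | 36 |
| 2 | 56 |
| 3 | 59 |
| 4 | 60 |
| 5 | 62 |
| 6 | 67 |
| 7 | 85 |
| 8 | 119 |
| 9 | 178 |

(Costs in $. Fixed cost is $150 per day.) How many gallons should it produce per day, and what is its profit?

Compute π = P·Q − TC at each output: Q=0: -150; Q=1: -184; Q=2: -202; Q=3: -203; Q=4: -202; Q=5: -202; Q=6: -205; Q=7: -221; Q=8: -253; Q=9: -310.
Profit is highest at Q = 0. Equivalently, the lowest AVC in the table is 67/6 ≈ $11.17 at Q = 6, and P = $2 falls below it — price never covers variable cost, so the firm shuts down and loses only its fixed cost.

Q = 0 (shut down); profit = -$150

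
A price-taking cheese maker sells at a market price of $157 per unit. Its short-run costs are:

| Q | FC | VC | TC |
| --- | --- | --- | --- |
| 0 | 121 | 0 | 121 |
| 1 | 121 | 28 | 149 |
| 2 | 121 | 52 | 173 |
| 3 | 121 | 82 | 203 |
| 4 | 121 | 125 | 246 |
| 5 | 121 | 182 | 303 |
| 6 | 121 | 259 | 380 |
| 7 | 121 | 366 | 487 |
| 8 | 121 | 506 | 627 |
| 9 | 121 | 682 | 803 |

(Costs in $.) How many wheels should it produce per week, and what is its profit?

Compute π = P·Q − TC at each output: Q=0: -121; Q=1: 8; Q=2: 141; Q=3: 268; Q=4: 382; Q=5: 482; Q=6: 562; Q=7: 612; Q=8: 629; Q=9: 610.
Profit is maximized at Q = 8. AVC there is 506/8 = $63.25 ≤ P, so producing beats shutting down (which would give -$121).

Q = 8; profit = $629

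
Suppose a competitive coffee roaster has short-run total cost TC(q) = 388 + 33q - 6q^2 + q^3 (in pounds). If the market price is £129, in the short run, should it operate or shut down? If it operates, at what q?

Produce at q = 8

From TC, MC = TC'(q) = 33 - 12q + 3q^2 and AVC = VC/q = 33 - 6q + q^2.
AVC is minimized where dAVC/dq = -6 + 2q = 0, at q = 3; min AVC = 33 - 6·3 + 3^2 = £24.
Because £129 ≥ £24, revenue can cover variable cost; the firm operates.
Set P = MC: 129 = 33 - 12q + 3q^2 → -96 - 12q + 3q^2 = 0. The roots are q = -4 and q = 8; the profit-maximizing output is on the rising part of MC, so q* = 8.
Check: AVC at q = 8 is £49 ≤ P, so revenue covers variable cost.
Profit = P·q − TC = 129·8 − 780 = £252.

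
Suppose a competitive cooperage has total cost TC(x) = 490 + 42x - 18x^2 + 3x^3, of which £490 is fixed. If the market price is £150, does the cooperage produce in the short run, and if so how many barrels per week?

From TC, MC = TC'(x) = 42 - 36x + 9x^2 and AVC = VC/x = 42 - 18x + 3x^2.
AVC is minimized where dAVC/dx = -18 + 6x = 0, at x = 3; min AVC = 42 - 18·3 + 3·3^2 = £15.
Since P = £150 ≥ min AVC = £15, price covers variable cost and the firm should produce.
P = MC gives -108 - 36x + 9x^2 = 0, with roots -2 and 6. Take the larger (rising MC): x* = 6.
Check: AVC at x = 6 is £42 ≤ P, so revenue covers variable cost.
Profit = P·x − TC = 150·6 − 742 = £158.

Produce at x = 6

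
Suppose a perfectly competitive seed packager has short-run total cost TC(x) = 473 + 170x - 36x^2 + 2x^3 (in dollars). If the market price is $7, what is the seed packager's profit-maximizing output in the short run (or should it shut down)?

Strip out fixed cost: VC = 170x - 36x^2 + 2x^3. Then AVC = 170 - 36x + 2x^2 and MC = 170 - 72x + 6x^2.
AVC hits its minimum where MC = AVC, at x = 9, giving min AVC = 170 - 36·9 + 2·9^2 = $8.
With P < min AVC ($7 < $8), every unit sold adds to the loss.
The firm minimizes its loss by shutting down and losing only its fixed cost of $473.

Shut down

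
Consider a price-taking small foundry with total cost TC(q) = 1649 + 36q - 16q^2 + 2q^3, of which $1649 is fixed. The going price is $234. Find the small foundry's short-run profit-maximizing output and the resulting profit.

Profit = -$29 at q = 9

AVC = 36 - 16q + 2q^2 has its minimum $4 at q = 4; price $234 clears that bar, so the firm operates.
MC = 36 - 32q + 6q^2. Setting P = MC and taking the root on the rising branch gives q* = 9.
TR = 234·9 = 2106. TC = 1649 + 486 = 2135. Profit = 2106 − 2135 = -$29.
Shutting down would mean losing the fixed cost of $1649, so operating at a loss of $29 is better by $1620.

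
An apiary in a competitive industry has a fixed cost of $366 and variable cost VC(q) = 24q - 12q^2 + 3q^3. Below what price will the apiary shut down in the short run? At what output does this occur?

$12 per unit, at q = 2

The shutdown price is the minimum of AVC. VC = 24q - 12q^2 + 3q^3, so AVC = 24 - 12q + 3q^2.
At the minimum of AVC, MC = AVC. MC = 24 - 24q + 9q^2; setting MC = AVC gives 6q^2 - 12q = 0, so q = 2. min AVC = 12.
For P < $12 the firm produces nothing.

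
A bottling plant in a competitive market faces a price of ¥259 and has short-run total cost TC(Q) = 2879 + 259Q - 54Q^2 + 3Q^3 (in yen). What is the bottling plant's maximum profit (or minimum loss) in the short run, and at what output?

Profit = -¥287 at Q = 12

AVC = 259 - 54Q + 3Q^2 has its minimum ¥16 at Q = 9; price ¥259 clears that bar, so the firm operates.
MC = 259 - 108Q + 9Q^2. Setting P = MC and taking the root on the rising branch gives Q* = 12.
TR = 259·12 = 3108. TC = 2879 + 516 = 3395. Profit = 3108 − 3395 = -¥287.
That loss of ¥287 beats the ¥2879 the firm would lose by shutting down; producing recovers ¥2592 of fixed cost.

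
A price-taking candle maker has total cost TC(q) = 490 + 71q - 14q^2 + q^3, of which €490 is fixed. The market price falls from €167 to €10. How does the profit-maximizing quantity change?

Output falls from 12 to 0 (the firm shuts down)

AVC = 71 - 14q + q^2, minimized at q = 7 where min AVC = €22. MC = 71 - 28q + 3q^2.
With P = €167 above the shutdown price, P = MC gives q = 12.
At P = €10 < min AVC = €22, price no longer covers variable cost at any output, so the firm shuts down: q = 0.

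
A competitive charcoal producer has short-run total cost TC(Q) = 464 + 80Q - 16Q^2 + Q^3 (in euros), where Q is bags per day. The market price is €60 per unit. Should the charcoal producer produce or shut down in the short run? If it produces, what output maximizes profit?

Strip out fixed cost: VC = 80Q - 16Q^2 + Q^3. Then AVC = 80 - 16Q + Q^2 and MC = 80 - 32Q + 3Q^2.
AVC hits its minimum where MC = AVC, at Q = 8, giving min AVC = 80 - 16·8 + 8^2 = €16.
Since P = €60 ≥ min AVC = €16, price covers variable cost and the firm should produce.
Solving P = MC: 20 - 32Q + 3Q^2 = 0 ⇒ Q = 2/3 or 10. On the upward-sloping branch, Q* = 10.
Check: AVC at Q = 10 is €20 ≤ P, so revenue covers variable cost.
Profit = P·Q − TC = 60·10 − 664 = -€64, a loss, but smaller than the €464 fixed cost the firm would lose by shutting down.

Produce at Q = 10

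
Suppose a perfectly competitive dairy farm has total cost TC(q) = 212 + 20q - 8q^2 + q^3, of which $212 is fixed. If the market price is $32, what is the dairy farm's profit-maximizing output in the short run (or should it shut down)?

From TC, MC = TC'(q) = 20 - 16q + 3q^2 and AVC = VC/q = 20 - 8q + q^2.
AVC is minimized where dAVC/dq = -8 + 2q = 0, at q = 4; min AVC = 20 - 8·4 + 4^2 = $4.
P = $32 exceeds min AVC = $4, so the firm stays open.
Solving P = MC: -12 - 16q + 3q^2 = 0 ⇒ q = -2/3 or 6. On the upward-sloping branch, q* = 6.
Check: AVC at q = 6 is $8 ≤ P, so revenue covers variable cost.
Profit = P·q − TC = 32·6 − 260 = -$68, a loss, but smaller than the $212 fixed cost the firm would lose by shutting down.

Produce at q = 6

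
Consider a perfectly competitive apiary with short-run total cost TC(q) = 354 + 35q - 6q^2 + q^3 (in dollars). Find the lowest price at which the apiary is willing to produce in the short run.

Short-run supply begins at min AVC. From VC = 35q - 6q^2 + q^3, AVC = 35 - 6q + q^2.
dAVC/dq = -6 + 2q = 0 gives q = 3. min AVC = 35 - 6·3 + 3^2 = 26.
The firm shuts down for any P below $26.

$26 per unit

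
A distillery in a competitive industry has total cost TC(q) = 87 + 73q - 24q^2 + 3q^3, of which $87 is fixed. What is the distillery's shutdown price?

Short-run supply begins at min AVC. From VC = 73q - 24q^2 + 3q^3, AVC = 73 - 24q + 3q^2.
dAVC/dq = -24 + 6q = 0 gives q = 4. min AVC = 73 - 24·4 + 3·4^2 = 25.
The firm shuts down for any P below $25.

$25 per unit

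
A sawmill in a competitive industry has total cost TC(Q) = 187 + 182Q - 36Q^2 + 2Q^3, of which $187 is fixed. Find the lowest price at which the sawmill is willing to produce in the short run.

$20 per unit

The firm shuts down when price falls below the minimum of average variable cost. AVC = VC/Q = 182 - 36Q + 2Q^2.
dAVC/dQ = -36 + 4Q = 0 gives Q = 9. min AVC = 182 - 36·9 + 2·9^2 = 20.
The firm shuts down for any P below $20.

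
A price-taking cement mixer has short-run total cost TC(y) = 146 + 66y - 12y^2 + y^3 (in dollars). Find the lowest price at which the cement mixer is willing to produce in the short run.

$30 per unit

The firm shuts down when price falls below the minimum of average variable cost. AVC = VC/y = 66 - 12y + y^2.
At the minimum of AVC, MC = AVC. MC = 66 - 24y + 3y^2; setting MC = AVC gives 2y^2 - 12y = 0, so y = 6. min AVC = 30.
For P < $30 the firm produces nothing.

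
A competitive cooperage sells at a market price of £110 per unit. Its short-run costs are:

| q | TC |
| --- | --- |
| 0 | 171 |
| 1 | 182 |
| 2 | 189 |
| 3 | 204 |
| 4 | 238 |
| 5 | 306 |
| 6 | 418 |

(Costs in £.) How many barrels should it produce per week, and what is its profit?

Compute π = P·q − TC at each output: q=0: -171; q=1: -72; q=2: 31; q=3: 126; q=4: 202; q=5: 244; q=6: 242.
Profit is maximized at q = 5. AVC there is 135/5 = £27 ≤ P, so producing beats shutting down (which would give -£171).

q = 5; profit = £244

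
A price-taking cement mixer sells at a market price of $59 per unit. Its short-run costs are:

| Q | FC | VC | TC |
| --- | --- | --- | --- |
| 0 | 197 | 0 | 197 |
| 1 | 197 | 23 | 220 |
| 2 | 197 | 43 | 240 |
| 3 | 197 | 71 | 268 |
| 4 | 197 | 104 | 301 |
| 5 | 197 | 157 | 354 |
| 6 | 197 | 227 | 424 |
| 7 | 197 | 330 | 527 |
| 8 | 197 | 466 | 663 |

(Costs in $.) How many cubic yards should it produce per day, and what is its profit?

Tabulate TR − TC: Q=0: -197; Q=1: -161; Q=2: -122; Q=3: -91; Q=4: -65; Q=5: -59; Q=6: -70; Q=7: -114; Q=8: -191.
Profit is maximized at Q = 5. AVC there is 157/5 = $31.40 ≤ P, so producing beats shutting down (which would give -$197).

Q = 5; profit = -$59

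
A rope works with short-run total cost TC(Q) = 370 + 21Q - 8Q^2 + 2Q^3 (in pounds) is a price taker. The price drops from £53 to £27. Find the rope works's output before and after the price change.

Output falls from 4 to 3

AVC = 21 - 8Q + 2Q^2, minimized at Q = 2 where min AVC = £13. MC = 21 - 16Q + 6Q^2.
With P = £53 above the shutdown price, P = MC gives Q = 4.
At P = £27 ≥ min AVC, set P = MC: Q = 3. The firm stays open but cuts output.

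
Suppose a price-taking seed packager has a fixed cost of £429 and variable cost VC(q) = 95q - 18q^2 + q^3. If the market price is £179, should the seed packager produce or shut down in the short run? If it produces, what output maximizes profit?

From TC, MC = TC'(q) = 95 - 36q + 3q^2 and AVC = VC/q = 95 - 18q + q^2.
AVC hits its minimum where MC = AVC, at q = 9, giving min AVC = 95 - 18·9 + 9^2 = £14.
P = £179 exceeds min AVC = £14, so the firm stays open.
Set P = MC: 179 = 95 - 36q + 3q^2 → -84 - 36q + 3q^2 = 0. The roots are q = -2 and q = 14; the profit-maximizing output is on the rising part of MC, so q* = 14.
Check: AVC at q = 14 is £39 ≤ P, so revenue covers variable cost.
Profit = P·q − TC = 179·14 − 975 = £1531.

Produce at q = 14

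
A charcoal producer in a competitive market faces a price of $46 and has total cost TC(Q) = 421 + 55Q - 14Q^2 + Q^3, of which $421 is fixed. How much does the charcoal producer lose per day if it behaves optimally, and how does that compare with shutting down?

AVC = 55 - 14Q + Q^2 has its minimum $6 at Q = 7; price $46 clears that bar, so the firm operates.
MC = 55 - 28Q + 3Q^2. Setting P = MC and taking the root on the rising branch gives Q* = 9.
TR = 46·9 = 414. TC = 421 + 90 = 511. Profit = 414 − 511 = -$97.
Shutting down would mean losing the fixed cost of $421, so operating at a loss of $97 is better by $324.

Profit = -$97 at Q = 9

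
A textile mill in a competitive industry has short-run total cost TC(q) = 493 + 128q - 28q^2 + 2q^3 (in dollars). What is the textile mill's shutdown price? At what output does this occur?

The firm shuts down when price falls below the minimum of average variable cost. AVC = VC/q = 128 - 28q + 2q^2.
dAVC/dq = -28 + 4q = 0 gives q = 7. min AVC = 128 - 28·7 + 2·7^2 = 30.
For P < $30 the firm produces nothing.

$30 per unit, at q = 7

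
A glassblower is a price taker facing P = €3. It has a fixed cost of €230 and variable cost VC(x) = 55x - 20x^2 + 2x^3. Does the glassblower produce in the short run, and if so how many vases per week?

Strip out fixed cost: VC = 55x - 20x^2 + 2x^3. Then AVC = 55 - 20x + 2x^2 and MC = 55 - 40x + 6x^2.
AVC is minimized where dAVC/dx = -20 + 4x = 0, at x = 5; min AVC = 55 - 20·5 + 2·5^2 = €5.
Since P = €3 < min AVC = €5, price fails to cover variable cost at any output.
The firm minimizes its loss by shutting down and losing only its fixed cost of €230.

Shut down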